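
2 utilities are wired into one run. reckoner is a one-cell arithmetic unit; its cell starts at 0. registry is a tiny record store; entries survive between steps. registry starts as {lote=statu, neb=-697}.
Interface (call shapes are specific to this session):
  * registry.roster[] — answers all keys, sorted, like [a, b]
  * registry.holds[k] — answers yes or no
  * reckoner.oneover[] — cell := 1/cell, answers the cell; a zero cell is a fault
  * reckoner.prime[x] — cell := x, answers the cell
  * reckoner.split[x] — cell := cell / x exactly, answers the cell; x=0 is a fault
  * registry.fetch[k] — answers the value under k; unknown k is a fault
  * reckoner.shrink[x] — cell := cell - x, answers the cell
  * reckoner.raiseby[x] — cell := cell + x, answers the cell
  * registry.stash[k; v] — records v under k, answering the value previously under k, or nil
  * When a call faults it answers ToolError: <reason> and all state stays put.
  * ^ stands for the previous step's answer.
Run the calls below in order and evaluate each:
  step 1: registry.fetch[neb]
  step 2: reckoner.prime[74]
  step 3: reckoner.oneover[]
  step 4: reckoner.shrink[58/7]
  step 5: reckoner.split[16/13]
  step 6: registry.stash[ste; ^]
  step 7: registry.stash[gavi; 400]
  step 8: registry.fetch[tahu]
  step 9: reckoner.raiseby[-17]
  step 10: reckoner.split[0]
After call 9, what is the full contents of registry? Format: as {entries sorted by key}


>>> registry.fetch k=neb
:: -697
>>> reckoner.prime x=74
:: 74
>>> reckoner.oneover
:: 1/74
>>> reckoner.shrink x=58/7
:: -4285/518
>>> reckoner.split x=16/13
:: -55705/8288
>>> registry.stash k=ste v=^
:: nil
>>> registry.stash k=gavi v=400
:: nil
>>> registry.fetch k=tahu
:: ToolError: no such key tahu
>>> reckoner.raiseby x=-17
:: -196601/8288
>>> reckoner.split x=0
:: ToolError: division by zero

Answer: {gavi=400, lote=statu, neb=-697, ste=-55705/8288}


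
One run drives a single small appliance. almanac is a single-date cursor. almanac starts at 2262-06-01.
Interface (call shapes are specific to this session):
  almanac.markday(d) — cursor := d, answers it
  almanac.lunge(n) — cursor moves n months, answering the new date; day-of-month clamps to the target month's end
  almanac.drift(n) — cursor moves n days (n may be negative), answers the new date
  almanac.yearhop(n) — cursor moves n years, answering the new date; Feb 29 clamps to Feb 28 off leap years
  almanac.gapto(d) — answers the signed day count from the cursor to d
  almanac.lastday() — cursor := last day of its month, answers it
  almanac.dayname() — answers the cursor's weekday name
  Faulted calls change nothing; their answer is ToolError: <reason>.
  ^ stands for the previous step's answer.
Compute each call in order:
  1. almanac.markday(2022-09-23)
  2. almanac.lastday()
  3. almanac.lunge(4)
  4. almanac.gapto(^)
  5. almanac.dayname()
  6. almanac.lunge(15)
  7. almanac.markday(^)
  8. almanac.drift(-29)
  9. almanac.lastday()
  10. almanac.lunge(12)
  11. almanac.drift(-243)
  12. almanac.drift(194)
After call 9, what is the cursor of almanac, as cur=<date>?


% markday 2022-09-23
:: 2022-09-23
% lastday
:: 2022-09-30
% lunge 4
:: 2023-01-30
% gapto ^
:: 0
% dayname
:: Monday
% lunge 15
:: 2024-04-30
% markday ^
:: 2024-04-30
% drift -29
:: 2024-04-01
% lastday
:: 2024-04-30
% lunge 12
:: 2025-04-30
% drift -243
:: 2024-08-30
% drift 194
:: 2025-03-12

Answer: cur=2024-04-30


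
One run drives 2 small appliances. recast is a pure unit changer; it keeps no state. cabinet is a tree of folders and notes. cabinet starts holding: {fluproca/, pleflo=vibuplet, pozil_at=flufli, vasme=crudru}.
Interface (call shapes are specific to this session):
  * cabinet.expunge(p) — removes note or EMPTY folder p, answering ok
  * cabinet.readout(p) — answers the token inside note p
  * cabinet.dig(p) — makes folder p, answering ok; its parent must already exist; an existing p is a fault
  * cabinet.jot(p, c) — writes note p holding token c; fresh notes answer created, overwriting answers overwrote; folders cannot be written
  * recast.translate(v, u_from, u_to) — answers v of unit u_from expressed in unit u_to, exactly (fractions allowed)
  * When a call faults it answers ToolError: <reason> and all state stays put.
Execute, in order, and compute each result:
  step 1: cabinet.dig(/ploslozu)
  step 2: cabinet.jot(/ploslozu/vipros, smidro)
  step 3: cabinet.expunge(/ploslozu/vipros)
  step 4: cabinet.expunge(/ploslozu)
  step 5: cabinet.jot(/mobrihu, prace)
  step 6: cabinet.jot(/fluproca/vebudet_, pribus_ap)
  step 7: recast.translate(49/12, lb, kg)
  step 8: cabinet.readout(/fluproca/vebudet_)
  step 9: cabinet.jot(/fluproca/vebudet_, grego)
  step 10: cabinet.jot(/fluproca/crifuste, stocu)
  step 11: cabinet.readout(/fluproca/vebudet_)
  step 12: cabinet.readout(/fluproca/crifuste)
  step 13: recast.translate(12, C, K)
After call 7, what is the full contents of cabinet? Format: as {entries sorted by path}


Step: cabinet.dig[p='/ploslozu']
Result: ok
Step: cabinet.jot[p='/ploslozu/vipros'; c='smidro']
Result: created
Step: cabinet.expunge[p='/ploslozu/vipros']
Result: ok
Step: cabinet.expunge[p='/ploslozu']
Result: ok
Step: cabinet.jot[p='/mobrihu'; c='prace']
Result: created
Step: cabinet.jot[p='/fluproca/vebudet_'; c='pribus_ap']
Result: created
Step: recast.translate[v='49/12'; u_from='lb'; u_to='kg']
Result: 2222602613/1200000000
Step: cabinet.readout[p='/fluproca/vebudet_']
Result: pribus_ap
Step: cabinet.jot[p='/fluproca/vebudet_'; c='grego']
Result: overwrote
Step: cabinet.jot[p='/fluproca/crifuste'; c='stocu']
Result: created
Step: cabinet.readout[p='/fluproca/vebudet_']
Result: grego
Step: cabinet.readout[p='/fluproca/crifuste']
Result: stocu
Step: recast.translate[v='12'; u_from='C'; u_to='K']
Result: 5703/20

Answer: {fluproca/, fluproca/vebudet_=pribus_ap, mobrihu=prace, pleflo=vibuplet, pozil_at=flufli, vasme=crudru}


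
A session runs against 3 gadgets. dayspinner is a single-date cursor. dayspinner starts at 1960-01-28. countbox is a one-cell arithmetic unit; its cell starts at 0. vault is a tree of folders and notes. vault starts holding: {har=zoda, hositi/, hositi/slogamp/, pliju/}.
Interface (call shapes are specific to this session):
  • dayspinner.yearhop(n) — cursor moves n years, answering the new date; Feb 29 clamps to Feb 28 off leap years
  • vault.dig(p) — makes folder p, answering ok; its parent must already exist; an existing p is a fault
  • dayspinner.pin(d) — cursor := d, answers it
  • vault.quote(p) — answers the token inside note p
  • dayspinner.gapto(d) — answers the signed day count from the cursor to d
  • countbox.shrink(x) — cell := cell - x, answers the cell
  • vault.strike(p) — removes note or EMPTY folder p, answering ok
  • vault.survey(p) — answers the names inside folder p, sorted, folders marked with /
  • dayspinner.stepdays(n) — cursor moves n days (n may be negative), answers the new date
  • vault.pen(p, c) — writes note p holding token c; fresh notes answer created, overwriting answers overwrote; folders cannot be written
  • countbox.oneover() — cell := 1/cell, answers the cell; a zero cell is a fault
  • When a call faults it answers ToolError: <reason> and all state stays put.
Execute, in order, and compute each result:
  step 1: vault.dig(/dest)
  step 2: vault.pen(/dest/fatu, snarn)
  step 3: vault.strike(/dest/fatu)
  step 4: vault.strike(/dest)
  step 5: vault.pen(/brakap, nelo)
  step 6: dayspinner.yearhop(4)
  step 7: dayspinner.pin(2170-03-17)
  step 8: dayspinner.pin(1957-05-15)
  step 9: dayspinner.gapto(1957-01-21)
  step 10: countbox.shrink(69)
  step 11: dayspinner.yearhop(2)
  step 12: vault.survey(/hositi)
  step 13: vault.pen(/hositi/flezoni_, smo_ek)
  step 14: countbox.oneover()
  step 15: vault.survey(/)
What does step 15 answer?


Answer: [brakap, har, hositi/, pliju/]

Derivation:
> vault.dig /dest
  ok
> vault.pen /dest/fatu snarn
  created
> vault.strike /dest/fatu
  ok
> vault.strike /dest
  ok
> vault.pen /brakap nelo
  created
> dayspinner.yearhop 4
  1964-01-28
> dayspinner.pin 2170-03-17
  2170-03-17
> dayspinner.pin 1957-05-15
  1957-05-15
> dayspinner.gapto 1957-01-21
  -114
> countbox.shrink 69
  -69
> dayspinner.yearhop 2
  1959-05-15
> vault.survey /hositi
  [slogamp/]
> vault.pen /hositi/flezoni_ smo_ek
  created
> countbox.oneover
  -1/69
> vault.survey /
  [brakap, har, hositi/, pliju/]


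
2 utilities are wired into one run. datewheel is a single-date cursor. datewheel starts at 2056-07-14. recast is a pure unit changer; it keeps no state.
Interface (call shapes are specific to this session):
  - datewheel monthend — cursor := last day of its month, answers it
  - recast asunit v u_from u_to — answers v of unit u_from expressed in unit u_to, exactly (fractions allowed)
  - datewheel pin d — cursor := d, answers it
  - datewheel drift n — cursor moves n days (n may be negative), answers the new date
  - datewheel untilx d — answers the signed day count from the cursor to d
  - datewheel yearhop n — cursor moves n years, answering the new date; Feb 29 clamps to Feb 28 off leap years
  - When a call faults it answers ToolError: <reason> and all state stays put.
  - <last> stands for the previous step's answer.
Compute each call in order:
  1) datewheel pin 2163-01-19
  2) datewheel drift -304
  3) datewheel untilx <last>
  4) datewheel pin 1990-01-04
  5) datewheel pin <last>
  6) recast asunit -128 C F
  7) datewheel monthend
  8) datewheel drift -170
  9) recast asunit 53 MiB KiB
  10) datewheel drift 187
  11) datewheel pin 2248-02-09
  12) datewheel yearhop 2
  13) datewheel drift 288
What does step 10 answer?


Answer: 1990-02-17

Derivation:
! 1. datewheel pin(d=2163-01-19) -> 2163-01-19
! 2. datewheel drift(n=-304) -> 2162-03-21
! 3. datewheel untilx(d=<last>) -> 0
! 4. datewheel pin(d=1990-01-04) -> 1990-01-04
! 5. datewheel pin(d=<last>) -> 1990-01-04
! 6. recast asunit(v=-128, u_from=C, u_to=F) -> -992/5
! 7. datewheel monthend() -> 1990-01-31
! 8. datewheel drift(n=-170) -> 1989-08-14
! 9. recast asunit(v=53, u_from=MiB, u_to=KiB) -> 54272
! 10. datewheel drift(n=187) -> 1990-02-17
! 11. datewheel pin(d=2248-02-09) -> 2248-02-09
! 12. datewheel yearhop(n=2) -> 2250-02-09
! 13. datewheel drift(n=288) -> 2250-11-24


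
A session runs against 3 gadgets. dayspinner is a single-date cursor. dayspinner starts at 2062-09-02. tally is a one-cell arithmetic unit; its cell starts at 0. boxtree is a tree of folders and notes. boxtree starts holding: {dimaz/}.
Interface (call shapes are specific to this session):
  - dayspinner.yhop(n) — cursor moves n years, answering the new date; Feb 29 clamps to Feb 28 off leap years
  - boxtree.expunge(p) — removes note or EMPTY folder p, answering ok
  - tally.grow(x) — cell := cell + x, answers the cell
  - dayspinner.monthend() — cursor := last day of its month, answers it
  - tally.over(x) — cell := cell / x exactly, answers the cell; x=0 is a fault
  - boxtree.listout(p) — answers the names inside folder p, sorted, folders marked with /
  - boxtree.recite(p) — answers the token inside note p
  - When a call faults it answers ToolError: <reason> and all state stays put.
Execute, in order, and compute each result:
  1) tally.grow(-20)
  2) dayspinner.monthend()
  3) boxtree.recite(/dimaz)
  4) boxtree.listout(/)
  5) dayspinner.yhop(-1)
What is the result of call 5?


Act: grow[-20]
Obs: -20
Act: monthend[]
Obs: 2062-09-30
Act: recite[/dimaz]
Obs: ToolError: is a directory
Act: listout[/]
Obs: [dimaz/]
Act: yhop[-1]
Obs: 2061-09-30

Answer: 2061-09-30


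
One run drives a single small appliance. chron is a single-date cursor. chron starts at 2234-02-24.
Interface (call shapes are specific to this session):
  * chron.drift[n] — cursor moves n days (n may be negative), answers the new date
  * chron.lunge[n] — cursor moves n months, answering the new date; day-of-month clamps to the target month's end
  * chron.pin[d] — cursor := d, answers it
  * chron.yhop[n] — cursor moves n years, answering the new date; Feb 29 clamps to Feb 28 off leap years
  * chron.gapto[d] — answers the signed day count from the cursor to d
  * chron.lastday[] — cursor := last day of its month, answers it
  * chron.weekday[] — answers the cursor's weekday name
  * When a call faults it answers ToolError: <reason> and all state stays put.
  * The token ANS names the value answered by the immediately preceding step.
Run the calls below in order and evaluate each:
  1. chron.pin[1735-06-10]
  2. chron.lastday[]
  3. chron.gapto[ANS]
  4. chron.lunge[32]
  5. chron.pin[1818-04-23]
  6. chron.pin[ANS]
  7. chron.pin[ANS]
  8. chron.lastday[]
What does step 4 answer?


~$ chron.pin d='1735-06-10'
[out] 1735-06-10
~$ chron.lastday
[out] 1735-06-30
~$ chron.gapto d='ANS'
[out] 0
~$ chron.lunge n='32'
[out] 1738-02-28
~$ chron.pin d='1818-04-23'
[out] 1818-04-23
~$ chron.pin d='ANS'
[out] 1818-04-23
~$ chron.pin d='ANS'
[out] 1818-04-23
~$ chron.lastday
[out] 1818-04-30

Answer: 1738-02-28


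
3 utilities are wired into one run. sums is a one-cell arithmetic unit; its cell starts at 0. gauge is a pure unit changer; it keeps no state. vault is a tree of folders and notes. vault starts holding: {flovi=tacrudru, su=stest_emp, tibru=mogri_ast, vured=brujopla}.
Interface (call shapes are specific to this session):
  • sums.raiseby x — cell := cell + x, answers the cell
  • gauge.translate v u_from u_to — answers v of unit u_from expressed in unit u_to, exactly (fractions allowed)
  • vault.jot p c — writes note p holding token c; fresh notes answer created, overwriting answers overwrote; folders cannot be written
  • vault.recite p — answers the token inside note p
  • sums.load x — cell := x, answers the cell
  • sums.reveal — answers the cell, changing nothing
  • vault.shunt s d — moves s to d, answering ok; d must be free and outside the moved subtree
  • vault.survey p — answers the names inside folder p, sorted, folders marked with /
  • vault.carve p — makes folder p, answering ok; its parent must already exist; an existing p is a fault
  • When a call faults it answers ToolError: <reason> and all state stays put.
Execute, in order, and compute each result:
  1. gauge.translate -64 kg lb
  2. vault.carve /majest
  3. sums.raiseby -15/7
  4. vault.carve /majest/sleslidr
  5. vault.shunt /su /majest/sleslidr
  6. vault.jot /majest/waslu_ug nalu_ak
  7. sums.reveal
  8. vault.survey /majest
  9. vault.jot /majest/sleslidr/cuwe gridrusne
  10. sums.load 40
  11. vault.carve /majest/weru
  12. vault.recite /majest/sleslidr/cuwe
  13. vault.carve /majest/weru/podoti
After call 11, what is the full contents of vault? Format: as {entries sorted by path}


I invoke translate on v: -64, u_from: kg, u_to: lb, and see -6400000000/45359237.
I call carve on p: /majest, and see ok.
Then raiseby on x: -15/7, which returns -15/7.
Then carve on p: /majest/sleslidr, → ok.
Then shunt on s: /su, d: /majest/sleslidr: ToolError: exists.
I invoke jot on p: /majest/waslu_ug, c: nalu_ak, which returns created.
Calling reveal(), and observe -15/7.
I invoke survey on p: /majest, and get [sleslidr/, waslu_ug].
Using jot on p: /majest/sleslidr/cuwe, c: gridrusne, and get created.
Then load on x: 40, which returns 40.
Using carve on p: /majest/weru, yielding ok.
Using recite on p: /majest/sleslidr/cuwe, yielding gridrusne.
Now I run carve on p: /majest/weru/podoti, giving ok.

Answer: {flovi=tacrudru, majest/, majest/sleslidr/, majest/sleslidr/cuwe=gridrusne, majest/waslu_ug=nalu_ak, majest/weru/, su=stest_emp, tibru=mogri_ast, vured=brujopla}


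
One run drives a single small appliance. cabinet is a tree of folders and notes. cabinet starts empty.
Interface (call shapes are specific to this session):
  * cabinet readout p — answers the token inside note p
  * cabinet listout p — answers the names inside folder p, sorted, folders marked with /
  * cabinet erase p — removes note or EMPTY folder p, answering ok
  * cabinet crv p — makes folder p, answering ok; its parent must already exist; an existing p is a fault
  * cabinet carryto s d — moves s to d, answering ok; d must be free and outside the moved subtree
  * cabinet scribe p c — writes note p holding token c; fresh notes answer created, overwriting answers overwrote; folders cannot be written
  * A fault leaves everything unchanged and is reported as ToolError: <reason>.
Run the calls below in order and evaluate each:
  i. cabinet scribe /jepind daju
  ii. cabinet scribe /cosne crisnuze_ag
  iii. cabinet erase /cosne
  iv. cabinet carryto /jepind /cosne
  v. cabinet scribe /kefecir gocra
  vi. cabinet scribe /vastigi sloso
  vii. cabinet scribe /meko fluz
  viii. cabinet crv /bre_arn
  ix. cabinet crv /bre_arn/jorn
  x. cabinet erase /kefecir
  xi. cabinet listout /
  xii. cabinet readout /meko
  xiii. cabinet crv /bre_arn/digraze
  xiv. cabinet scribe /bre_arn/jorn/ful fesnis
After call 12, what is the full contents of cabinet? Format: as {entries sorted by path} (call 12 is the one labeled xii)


Answer: {bre_arn/, bre_arn/jorn/, cosne=daju, meko=fluz, vastigi=sloso}

Derivation:
CALL cabinet scribe[p='/jepind'; c='daju']
RET  created
CALL cabinet scribe[p='/cosne'; c='crisnuze_ag']
RET  created
CALL cabinet erase[p='/cosne']
RET  ok
CALL cabinet carryto[s='/jepind'; d='/cosne']
RET  ok
CALL cabinet scribe[p='/kefecir'; c='gocra']
RET  created
CALL cabinet scribe[p='/vastigi'; c='sloso']
RET  created
CALL cabinet scribe[p='/meko'; c='fluz']
RET  created
CALL cabinet crv[p='/bre_arn']
RET  ok
CALL cabinet crv[p='/bre_arn/jorn']
RET  ok
CALL cabinet erase[p='/kefecir']
RET  ok
CALL cabinet listout[p='/']
RET  [bre_arn/, cosne, meko, vastigi]
CALL cabinet readout[p='/meko']
RET  fluz
CALL cabinet crv[p='/bre_arn/digraze']
RET  ok
CALL cabinet scribe[p='/bre_arn/jorn/ful'; c='fesnis']
RET  created


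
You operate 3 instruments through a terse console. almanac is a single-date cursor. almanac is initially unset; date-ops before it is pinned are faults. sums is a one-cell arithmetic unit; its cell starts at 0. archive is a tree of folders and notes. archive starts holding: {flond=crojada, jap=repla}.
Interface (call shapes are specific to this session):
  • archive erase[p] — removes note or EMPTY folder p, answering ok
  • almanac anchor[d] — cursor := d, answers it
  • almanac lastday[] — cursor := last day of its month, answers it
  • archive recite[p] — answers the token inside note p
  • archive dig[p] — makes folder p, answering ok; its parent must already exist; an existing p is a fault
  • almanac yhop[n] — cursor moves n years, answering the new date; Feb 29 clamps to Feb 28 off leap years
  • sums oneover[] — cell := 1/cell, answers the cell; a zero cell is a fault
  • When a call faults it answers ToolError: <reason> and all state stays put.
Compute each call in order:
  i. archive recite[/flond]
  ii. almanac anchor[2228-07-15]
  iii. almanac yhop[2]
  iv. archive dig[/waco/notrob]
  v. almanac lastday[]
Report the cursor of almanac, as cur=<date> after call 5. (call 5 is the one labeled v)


Answer: cur=2230-07-31

Derivation:
;; archive recite(p='/flond') -> crojada
;; almanac anchor(d='2228-07-15') -> 2228-07-15
;; almanac yhop(n='2') -> 2230-07-15
;; archive dig(p='/waco/notrob') -> ToolError: no parent
;; almanac lastday() -> 2230-07-31


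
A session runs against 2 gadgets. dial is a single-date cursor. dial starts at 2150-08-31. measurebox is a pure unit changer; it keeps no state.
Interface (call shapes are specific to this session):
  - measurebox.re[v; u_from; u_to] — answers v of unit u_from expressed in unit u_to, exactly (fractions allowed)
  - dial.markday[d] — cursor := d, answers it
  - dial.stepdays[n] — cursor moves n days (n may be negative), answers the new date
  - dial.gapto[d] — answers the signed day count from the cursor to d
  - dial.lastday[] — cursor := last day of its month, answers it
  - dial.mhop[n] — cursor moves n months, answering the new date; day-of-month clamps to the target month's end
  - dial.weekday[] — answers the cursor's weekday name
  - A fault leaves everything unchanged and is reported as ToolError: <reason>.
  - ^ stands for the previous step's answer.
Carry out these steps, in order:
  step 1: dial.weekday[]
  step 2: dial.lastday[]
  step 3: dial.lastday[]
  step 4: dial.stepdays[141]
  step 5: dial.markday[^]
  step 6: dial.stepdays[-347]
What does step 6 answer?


Answer: 2150-02-06

Derivation:
CALL dial.weekday[]
RET  Monday
CALL dial.lastday[]
RET  2150-08-31
CALL dial.lastday[]
RET  2150-08-31
CALL dial.stepdays[n→141]
RET  2151-01-19
CALL dial.markday[d→^]
RET  2151-01-19
CALL dial.stepdays[n→-347]
RET  2150-02-06


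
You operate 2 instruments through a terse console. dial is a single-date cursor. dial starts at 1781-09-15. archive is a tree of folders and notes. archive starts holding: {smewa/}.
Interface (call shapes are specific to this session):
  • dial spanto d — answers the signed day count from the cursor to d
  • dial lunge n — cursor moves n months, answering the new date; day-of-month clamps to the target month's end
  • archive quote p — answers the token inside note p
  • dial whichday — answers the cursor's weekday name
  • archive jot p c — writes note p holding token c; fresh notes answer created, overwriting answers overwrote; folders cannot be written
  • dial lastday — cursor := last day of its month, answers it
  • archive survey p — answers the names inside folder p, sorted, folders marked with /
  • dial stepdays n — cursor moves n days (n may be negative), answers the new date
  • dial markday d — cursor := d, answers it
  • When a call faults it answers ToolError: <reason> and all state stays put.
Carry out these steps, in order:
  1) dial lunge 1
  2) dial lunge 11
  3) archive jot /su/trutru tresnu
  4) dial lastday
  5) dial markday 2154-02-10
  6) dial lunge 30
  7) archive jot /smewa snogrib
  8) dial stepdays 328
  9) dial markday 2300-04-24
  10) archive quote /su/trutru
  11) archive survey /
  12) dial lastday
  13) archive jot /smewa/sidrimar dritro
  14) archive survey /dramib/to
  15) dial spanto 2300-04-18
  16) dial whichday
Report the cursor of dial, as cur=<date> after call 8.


~$ dial lunge n: 1
  1781-10-15
~$ dial lunge n: 11
  1782-09-15
~$ archive jot p: /su/trutru c: tresnu
  ToolError: no parent
~$ dial lastday
  1782-09-30
~$ dial markday d: 2154-02-10
  2154-02-10
~$ dial lunge n: 30
  2156-08-10
~$ archive jot p: /smewa c: snogrib
  ToolError: is a directory
~$ dial stepdays n: 328
  2157-07-04
~$ dial markday d: 2300-04-24
  2300-04-24
~$ archive quote p: /su/trutru
  ToolError: not found
~$ archive survey p: /
  [smewa/]
~$ dial lastday
  2300-04-30
~$ archive jot p: /smewa/sidrimar c: dritro
  created
~$ archive survey p: /dramib/to
  ToolError: not found
~$ dial spanto d: 2300-04-18
  -12
~$ dial whichday
  Monday

Answer: cur=2157-07-04


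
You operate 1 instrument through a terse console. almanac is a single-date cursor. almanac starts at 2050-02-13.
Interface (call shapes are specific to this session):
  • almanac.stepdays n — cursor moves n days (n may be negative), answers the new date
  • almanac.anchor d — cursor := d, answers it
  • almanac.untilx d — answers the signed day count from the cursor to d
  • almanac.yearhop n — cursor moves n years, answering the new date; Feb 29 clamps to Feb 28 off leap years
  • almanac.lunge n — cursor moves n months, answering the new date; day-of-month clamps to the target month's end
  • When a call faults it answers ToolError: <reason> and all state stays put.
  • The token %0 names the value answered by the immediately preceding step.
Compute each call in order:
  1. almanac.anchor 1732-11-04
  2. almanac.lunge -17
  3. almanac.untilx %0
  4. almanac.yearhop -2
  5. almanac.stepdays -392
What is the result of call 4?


==> almanac.anchor(d=1732-11-04)
<== 1732-11-04
==> almanac.lunge(n=-17)
<== 1731-06-04
==> almanac.untilx(d=%0)
<== 0
==> almanac.yearhop(n=-2)
<== 1729-06-04
==> almanac.stepdays(n=-392)
<== 1728-05-08

Answer: 1729-06-04


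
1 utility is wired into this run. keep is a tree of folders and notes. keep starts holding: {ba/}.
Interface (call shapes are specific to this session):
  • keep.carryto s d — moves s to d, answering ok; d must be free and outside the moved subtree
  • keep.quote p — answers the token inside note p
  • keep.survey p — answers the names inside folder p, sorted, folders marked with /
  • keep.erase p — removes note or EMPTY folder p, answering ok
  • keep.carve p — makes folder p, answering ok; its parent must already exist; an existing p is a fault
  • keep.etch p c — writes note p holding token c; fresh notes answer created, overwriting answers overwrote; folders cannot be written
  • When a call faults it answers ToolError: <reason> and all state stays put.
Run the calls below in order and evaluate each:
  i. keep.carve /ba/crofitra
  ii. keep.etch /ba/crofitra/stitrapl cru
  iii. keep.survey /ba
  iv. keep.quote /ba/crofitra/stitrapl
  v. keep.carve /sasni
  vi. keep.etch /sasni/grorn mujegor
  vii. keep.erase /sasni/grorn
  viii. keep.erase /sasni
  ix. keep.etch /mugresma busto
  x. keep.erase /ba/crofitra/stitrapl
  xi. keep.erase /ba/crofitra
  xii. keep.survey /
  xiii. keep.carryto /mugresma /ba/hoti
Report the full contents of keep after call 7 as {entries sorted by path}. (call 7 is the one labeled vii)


Now I run keep.carve with p='/ba/crofitra', → ok.
Now I run keep.etch with p='/ba/crofitra/stitrapl', c='cru': created.
Next I call keep.survey with p='/ba', yielding [crofitra/].
Then keep.quote with p='/ba/crofitra/stitrapl', and see cru.
I invoke keep.carve with p='/sasni': ok.
I call keep.etch with p='/sasni/grorn', c='mujegor', and see created.
I call keep.erase with p='/sasni/grorn', and get ok.
I call keep.erase with p='/sasni', and see ok.
I use keep.etch with p='/mugresma', c='busto', which returns created.
I invoke keep.erase with p='/ba/crofitra/stitrapl', yielding ok.
I invoke keep.erase with p='/ba/crofitra': ok.
Invoking keep.survey with p='/', and observe [ba/, mugresma].
Next I call keep.carryto with s='/mugresma', d='/ba/hoti', — result: ok.

Answer: {ba/, ba/crofitra/, ba/crofitra/stitrapl=cru, sasni/}


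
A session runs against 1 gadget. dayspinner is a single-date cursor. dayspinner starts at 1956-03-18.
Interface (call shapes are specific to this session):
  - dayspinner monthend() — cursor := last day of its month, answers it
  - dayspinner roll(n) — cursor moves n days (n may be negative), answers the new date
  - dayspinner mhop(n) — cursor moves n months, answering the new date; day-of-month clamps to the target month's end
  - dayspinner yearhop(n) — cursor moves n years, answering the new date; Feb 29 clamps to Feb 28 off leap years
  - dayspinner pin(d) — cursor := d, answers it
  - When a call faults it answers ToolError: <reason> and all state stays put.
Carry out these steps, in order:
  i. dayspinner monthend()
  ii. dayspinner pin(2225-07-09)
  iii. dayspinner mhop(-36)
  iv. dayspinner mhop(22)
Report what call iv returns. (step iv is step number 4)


Answer: 2224-05-09

Derivation:
Using dayspinner monthend: 1956-03-31.
Using dayspinner pin(d='2225-07-09'): 2225-07-09.
I run dayspinner mhop(n='-36'), and see 2222-07-09.
I try dayspinner mhop(n='22'), — result: 2224-05-09.


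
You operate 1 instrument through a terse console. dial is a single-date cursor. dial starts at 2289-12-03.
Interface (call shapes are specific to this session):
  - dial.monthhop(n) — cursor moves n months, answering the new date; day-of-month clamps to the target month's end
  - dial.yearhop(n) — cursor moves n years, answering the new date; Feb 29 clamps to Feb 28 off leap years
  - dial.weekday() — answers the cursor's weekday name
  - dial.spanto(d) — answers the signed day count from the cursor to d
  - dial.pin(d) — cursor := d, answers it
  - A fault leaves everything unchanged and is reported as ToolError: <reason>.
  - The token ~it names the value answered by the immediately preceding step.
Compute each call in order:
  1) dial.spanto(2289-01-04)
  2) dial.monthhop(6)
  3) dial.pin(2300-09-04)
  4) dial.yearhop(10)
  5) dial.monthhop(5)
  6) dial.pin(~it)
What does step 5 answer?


Answer: 2311-02-04

Derivation:
==> dial.spanto(d→2289-01-04)
<== -333
==> dial.monthhop(n→6)
<== 2290-06-03
==> dial.pin(d→2300-09-04)
<== 2300-09-04
==> dial.yearhop(n→10)
<== 2310-09-04
==> dial.monthhop(n→5)
<== 2311-02-04
==> dial.pin(d→~it)
<== 2311-02-04


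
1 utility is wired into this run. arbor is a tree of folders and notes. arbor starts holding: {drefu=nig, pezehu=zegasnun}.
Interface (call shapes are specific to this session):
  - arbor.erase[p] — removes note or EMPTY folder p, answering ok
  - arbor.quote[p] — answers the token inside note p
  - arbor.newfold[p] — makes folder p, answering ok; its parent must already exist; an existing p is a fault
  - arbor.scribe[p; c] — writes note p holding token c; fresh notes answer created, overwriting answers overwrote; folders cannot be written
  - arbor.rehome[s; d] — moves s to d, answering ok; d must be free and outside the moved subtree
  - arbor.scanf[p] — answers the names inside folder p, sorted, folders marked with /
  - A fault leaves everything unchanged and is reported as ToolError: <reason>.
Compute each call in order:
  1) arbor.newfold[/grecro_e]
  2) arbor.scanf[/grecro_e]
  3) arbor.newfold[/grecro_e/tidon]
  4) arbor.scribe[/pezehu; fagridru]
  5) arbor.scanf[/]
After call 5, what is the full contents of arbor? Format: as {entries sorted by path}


Answer: {drefu=nig, grecro_e/, grecro_e/tidon/, pezehu=fagridru}

Derivation:
I use newfold on p=/grecro_e, and observe ok.
I try scanf on p=/grecro_e, and observe [].
I use newfold on p=/grecro_e/tidon, which returns ok.
I run scribe on p=/pezehu, c=fagridru: overwrote.
Invoking scanf on p=/, and observe [drefu, grecro_e/, pezehu].


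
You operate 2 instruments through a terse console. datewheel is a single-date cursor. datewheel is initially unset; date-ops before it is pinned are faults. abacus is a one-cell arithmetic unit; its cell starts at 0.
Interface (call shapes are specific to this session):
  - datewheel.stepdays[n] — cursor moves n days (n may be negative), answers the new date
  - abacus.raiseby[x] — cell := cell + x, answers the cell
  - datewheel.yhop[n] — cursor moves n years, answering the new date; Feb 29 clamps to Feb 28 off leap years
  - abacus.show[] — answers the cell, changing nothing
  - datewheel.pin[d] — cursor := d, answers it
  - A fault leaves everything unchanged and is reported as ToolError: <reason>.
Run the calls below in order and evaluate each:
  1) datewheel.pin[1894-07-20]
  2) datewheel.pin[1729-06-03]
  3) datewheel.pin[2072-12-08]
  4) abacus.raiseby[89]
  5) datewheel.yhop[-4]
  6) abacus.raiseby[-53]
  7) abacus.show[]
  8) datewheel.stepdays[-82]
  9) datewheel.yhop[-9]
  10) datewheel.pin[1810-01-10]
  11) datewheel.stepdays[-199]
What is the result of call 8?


Answer: 2068-09-17

Derivation:
>>> datewheel.pin 1894-07-20
  1894-07-20
>>> datewheel.pin 1729-06-03
  1729-06-03
>>> datewheel.pin 2072-12-08
  2072-12-08
>>> abacus.raiseby 89
  89
>>> datewheel.yhop -4
  2068-12-08
>>> abacus.raiseby -53
  36
>>> abacus.show
  36
>>> datewheel.stepdays -82
  2068-09-17
>>> datewheel.yhop -9
  2059-09-17
>>> datewheel.pin 1810-01-10
  1810-01-10
>>> datewheel.stepdays -199
  1809-06-25


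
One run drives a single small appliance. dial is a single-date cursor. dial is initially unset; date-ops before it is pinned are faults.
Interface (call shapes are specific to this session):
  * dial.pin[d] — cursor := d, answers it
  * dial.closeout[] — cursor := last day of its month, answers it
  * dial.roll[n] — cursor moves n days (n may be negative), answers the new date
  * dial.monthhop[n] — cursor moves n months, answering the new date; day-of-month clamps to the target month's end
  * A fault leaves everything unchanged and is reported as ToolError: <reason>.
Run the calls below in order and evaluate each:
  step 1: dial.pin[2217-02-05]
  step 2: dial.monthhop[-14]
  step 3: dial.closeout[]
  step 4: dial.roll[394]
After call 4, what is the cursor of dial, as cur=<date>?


% dial.pin(d: 2217-02-05) -> 2217-02-05
% dial.monthhop(n: -14) -> 2215-12-05
% dial.closeout() -> 2215-12-31
% dial.roll(n: 394) -> 2217-01-28

Answer: cur=2217-01-28


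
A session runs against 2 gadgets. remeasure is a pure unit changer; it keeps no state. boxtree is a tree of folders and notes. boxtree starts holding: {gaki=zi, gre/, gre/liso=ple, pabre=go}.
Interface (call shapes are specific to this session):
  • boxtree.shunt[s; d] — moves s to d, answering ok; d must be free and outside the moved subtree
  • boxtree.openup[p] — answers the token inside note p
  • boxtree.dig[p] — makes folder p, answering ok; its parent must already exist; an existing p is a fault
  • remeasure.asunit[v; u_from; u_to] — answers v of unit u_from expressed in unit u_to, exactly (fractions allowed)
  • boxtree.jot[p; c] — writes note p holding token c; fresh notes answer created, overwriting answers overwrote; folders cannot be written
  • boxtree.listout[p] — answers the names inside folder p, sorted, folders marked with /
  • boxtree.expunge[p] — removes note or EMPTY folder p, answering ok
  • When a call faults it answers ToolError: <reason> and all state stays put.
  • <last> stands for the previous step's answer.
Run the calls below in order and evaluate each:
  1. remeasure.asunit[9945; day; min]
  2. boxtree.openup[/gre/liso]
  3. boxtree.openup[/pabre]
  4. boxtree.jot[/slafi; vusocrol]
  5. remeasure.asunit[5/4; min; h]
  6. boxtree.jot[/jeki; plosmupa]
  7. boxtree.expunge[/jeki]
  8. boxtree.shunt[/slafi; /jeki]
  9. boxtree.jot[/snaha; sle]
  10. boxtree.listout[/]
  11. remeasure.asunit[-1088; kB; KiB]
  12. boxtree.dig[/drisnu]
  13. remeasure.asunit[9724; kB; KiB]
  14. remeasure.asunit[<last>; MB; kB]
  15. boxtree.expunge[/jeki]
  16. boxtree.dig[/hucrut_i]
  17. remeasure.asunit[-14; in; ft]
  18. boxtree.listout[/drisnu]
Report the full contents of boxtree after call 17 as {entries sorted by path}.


Answer: {drisnu/, gaki=zi, gre/, gre/liso=ple, hucrut_i/, pabre=go, snaha=sle}

Derivation:
[in] asunit 9945 day min
:: 14320800
[in] openup /gre/liso
:: ple
[in] openup /pabre
:: go
[in] jot /slafi vusocrol
:: created
[in] asunit 5/4 min h
:: 1/48
[in] jot /jeki plosmupa
:: created
[in] expunge /jeki
:: ok
[in] shunt /slafi /jeki
:: ok
[in] jot /snaha sle
:: created
[in] listout /
:: [gaki, gre/, jeki, pabre, snaha]
[in] asunit -1088 kB KiB
:: -2125/2
[in] dig /drisnu
:: ok
[in] asunit 9724 kB KiB
:: 303875/32
[in] asunit <last> MB kB
:: 37984375/4
[in] expunge /jeki
:: ok
[in] dig /hucrut_i
:: ok
[in] asunit -14 in ft
:: -7/6
[in] listout /drisnu
:: []


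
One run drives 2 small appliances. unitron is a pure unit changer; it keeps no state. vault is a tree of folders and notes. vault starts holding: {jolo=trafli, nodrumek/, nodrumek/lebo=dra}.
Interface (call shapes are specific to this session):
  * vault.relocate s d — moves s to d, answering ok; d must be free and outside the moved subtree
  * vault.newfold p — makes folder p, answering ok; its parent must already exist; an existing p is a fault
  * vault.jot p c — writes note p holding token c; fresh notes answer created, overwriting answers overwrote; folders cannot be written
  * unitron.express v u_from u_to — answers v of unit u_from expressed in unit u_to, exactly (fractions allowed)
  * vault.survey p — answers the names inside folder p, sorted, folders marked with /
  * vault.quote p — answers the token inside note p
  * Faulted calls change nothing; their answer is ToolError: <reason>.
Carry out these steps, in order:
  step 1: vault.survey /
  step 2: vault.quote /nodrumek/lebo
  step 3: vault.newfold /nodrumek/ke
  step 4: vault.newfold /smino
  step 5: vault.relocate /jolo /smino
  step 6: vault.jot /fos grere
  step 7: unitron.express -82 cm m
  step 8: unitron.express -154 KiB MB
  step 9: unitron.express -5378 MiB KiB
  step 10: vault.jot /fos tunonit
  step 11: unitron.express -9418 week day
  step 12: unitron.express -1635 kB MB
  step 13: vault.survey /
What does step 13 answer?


Answer: [fos, jolo, nodrumek/, smino/]

Derivation:
·→ vault.survey(p→/)
·← [jolo, nodrumek/]
·→ vault.quote(p→/nodrumek/lebo)
·← dra
·→ vault.newfold(p→/nodrumek/ke)
·← ok
·→ vault.newfold(p→/smino)
·← ok
·→ vault.relocate(s→/jolo, d→/smino)
·← ToolError: exists
·→ vault.jot(p→/fos, c→grere)
·← created
·→ unitron.express(v→-82, u_from→cm, u_to→m)
·← -41/50
·→ unitron.express(v→-154, u_from→KiB, u_to→MB)
·← -2464/15625
·→ unitron.express(v→-5378, u_from→MiB, u_to→KiB)
·← -5507072
·→ vault.jot(p→/fos, c→tunonit)
·← overwrote
·→ unitron.express(v→-9418, u_from→week, u_to→day)
·← -65926
·→ unitron.express(v→-1635, u_from→kB, u_to→MB)
·← -327/200
·→ vault.survey(p→/)
·← [fos, jolo, nodrumek/, smino/]


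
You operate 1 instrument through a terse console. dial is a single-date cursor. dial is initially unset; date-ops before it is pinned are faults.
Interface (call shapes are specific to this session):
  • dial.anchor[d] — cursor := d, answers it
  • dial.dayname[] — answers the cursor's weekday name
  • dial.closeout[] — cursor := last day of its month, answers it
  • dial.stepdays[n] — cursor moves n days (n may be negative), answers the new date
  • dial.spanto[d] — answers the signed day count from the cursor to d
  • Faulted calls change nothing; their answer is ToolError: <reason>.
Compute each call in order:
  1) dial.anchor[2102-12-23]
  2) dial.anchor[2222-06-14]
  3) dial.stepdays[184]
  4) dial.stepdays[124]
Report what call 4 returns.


Answer: 2223-04-18

Derivation:
% dial.anchor(d: 2102-12-23) -> 2102-12-23
% dial.anchor(d: 2222-06-14) -> 2222-06-14
% dial.stepdays(n: 184) -> 2222-12-15
% dial.stepdays(n: 124) -> 2223-04-18


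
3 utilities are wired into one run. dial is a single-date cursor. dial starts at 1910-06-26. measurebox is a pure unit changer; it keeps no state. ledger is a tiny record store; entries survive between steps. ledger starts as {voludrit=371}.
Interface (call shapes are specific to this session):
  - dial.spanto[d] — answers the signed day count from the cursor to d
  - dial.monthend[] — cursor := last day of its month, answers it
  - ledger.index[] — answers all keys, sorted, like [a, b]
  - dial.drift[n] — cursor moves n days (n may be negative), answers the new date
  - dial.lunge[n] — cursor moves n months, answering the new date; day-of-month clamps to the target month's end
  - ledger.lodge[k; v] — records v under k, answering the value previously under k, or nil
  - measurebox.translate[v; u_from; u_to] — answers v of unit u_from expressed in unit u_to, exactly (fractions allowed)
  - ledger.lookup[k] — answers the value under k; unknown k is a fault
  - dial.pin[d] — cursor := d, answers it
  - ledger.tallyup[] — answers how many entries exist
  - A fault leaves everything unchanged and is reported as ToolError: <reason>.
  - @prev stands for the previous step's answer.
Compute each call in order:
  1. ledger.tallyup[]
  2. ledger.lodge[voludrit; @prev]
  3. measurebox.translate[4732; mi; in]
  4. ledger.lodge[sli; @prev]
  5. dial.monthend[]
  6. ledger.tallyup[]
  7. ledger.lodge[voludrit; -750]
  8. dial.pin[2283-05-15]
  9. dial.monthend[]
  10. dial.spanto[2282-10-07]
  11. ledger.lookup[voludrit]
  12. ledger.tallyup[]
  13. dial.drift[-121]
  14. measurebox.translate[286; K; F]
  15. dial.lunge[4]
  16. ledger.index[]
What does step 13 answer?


Now I run tallyup(), yielding 1.
I use lodge with voludrit, @prev, — result: 371.
Now I run translate with 4732, mi, in, yielding 299819520.
Using lodge with sli, @prev: nil.
Using monthend: 1910-06-30.
Using tallyup(), which returns 2.
I run lodge with voludrit, -750, and see 1.
I call pin with 2283-05-15, — result: 2283-05-15.
Calling monthend, which returns 2283-05-31.
Using spanto with 2282-10-07, → -236.
Invoking lookup with voludrit, → -750.
Invoking tallyup(), yielding 2.
I run drift with -121, yielding 2283-01-30.
Then translate with 286, K, F, → 5513/100.
Now I run lunge with 4: 2283-05-30.
Then index(), which returns [sli, voludrit].

Answer: 2283-01-30
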